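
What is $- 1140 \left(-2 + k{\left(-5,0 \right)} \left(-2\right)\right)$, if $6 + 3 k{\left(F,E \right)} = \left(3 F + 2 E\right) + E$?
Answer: $-13680$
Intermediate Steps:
$k{\left(F,E \right)} = -2 + E + F$ ($k{\left(F,E \right)} = -2 + \frac{\left(3 F + 2 E\right) + E}{3} = -2 + \frac{\left(2 E + 3 F\right) + E}{3} = -2 + \frac{3 E + 3 F}{3} = -2 + \left(E + F\right) = -2 + E + F$)
$- 1140 \left(-2 + k{\left(-5,0 \right)} \left(-2\right)\right) = - 1140 \left(-2 + \left(-2 + 0 - 5\right) \left(-2\right)\right) = - 1140 \left(-2 - -14\right) = - 1140 \left(-2 + 14\right) = \left(-1140\right) 12 = -13680$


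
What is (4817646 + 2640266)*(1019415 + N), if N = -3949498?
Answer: -21852301166696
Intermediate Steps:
(4817646 + 2640266)*(1019415 + N) = (4817646 + 2640266)*(1019415 - 3949498) = 7457912*(-2930083) = -21852301166696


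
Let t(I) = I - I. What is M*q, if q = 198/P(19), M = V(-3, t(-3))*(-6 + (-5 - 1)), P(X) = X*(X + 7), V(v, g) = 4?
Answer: -4752/247 ≈ -19.239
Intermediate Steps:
t(I) = 0
P(X) = X*(7 + X)
M = -48 (M = 4*(-6 + (-5 - 1)) = 4*(-6 - 6) = 4*(-12) = -48)
q = 99/247 (q = 198/((19*(7 + 19))) = 198/((19*26)) = 198/494 = 198*(1/494) = 99/247 ≈ 0.40081)
M*q = -48*99/247 = -4752/247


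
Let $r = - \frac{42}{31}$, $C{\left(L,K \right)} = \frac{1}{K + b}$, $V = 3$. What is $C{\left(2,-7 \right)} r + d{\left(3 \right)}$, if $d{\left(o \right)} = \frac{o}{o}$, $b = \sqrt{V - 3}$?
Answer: $\frac{37}{31} \approx 1.1935$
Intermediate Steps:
$b = 0$ ($b = \sqrt{3 - 3} = \sqrt{0} = 0$)
$d{\left(o \right)} = 1$
$C{\left(L,K \right)} = \frac{1}{K}$ ($C{\left(L,K \right)} = \frac{1}{K + 0} = \frac{1}{K}$)
$r = - \frac{42}{31}$ ($r = \left(-42\right) \frac{1}{31} = - \frac{42}{31} \approx -1.3548$)
$C{\left(2,-7 \right)} r + d{\left(3 \right)} = \frac{1}{-7} \left(- \frac{42}{31}\right) + 1 = \left(- \frac{1}{7}\right) \left(- \frac{42}{31}\right) + 1 = \frac{6}{31} + 1 = \frac{37}{31}$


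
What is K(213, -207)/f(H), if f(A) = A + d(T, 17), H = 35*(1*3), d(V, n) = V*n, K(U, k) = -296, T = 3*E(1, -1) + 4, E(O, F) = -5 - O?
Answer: 296/133 ≈ 2.2256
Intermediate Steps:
T = -14 (T = 3*(-5 - 1*1) + 4 = 3*(-5 - 1) + 4 = 3*(-6) + 4 = -18 + 4 = -14)
H = 105 (H = 35*3 = 105)
f(A) = -238 + A (f(A) = A - 14*17 = A - 238 = -238 + A)
K(213, -207)/f(H) = -296/(-238 + 105) = -296/(-133) = -296*(-1/133) = 296/133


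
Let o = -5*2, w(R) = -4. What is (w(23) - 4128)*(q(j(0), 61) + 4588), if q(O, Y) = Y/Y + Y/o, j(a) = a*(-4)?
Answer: -94682714/5 ≈ -1.8937e+7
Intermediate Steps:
o = -10
j(a) = -4*a
q(O, Y) = 1 - Y/10 (q(O, Y) = Y/Y + Y/(-10) = 1 + Y*(-1/10) = 1 - Y/10)
(w(23) - 4128)*(q(j(0), 61) + 4588) = (-4 - 4128)*((1 - 1/10*61) + 4588) = -4132*((1 - 61/10) + 4588) = -4132*(-51/10 + 4588) = -4132*45829/10 = -94682714/5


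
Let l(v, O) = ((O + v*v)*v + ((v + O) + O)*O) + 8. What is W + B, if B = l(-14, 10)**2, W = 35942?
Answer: 7965798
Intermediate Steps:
l(v, O) = 8 + O*(v + 2*O) + v*(O + v**2) (l(v, O) = ((O + v**2)*v + ((O + v) + O)*O) + 8 = (v*(O + v**2) + (v + 2*O)*O) + 8 = (v*(O + v**2) + O*(v + 2*O)) + 8 = (O*(v + 2*O) + v*(O + v**2)) + 8 = 8 + O*(v + 2*O) + v*(O + v**2))
B = 7929856 (B = (8 + (-14)**3 + 2*10**2 + 2*10*(-14))**2 = (8 - 2744 + 2*100 - 280)**2 = (8 - 2744 + 200 - 280)**2 = (-2816)**2 = 7929856)
W + B = 35942 + 7929856 = 7965798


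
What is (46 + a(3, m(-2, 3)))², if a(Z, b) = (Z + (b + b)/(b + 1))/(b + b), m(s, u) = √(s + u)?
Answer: 2304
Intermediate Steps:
a(Z, b) = (Z + 2*b/(1 + b))/(2*b) (a(Z, b) = (Z + (2*b)/(1 + b))/((2*b)) = (Z + 2*b/(1 + b))*(1/(2*b)) = (Z + 2*b/(1 + b))/(2*b))
(46 + a(3, m(-2, 3)))² = (46 + (3 + 2*√(-2 + 3) + 3*√(-2 + 3))/(2*(√(-2 + 3))*(1 + √(-2 + 3))))² = (46 + (3 + 2*√1 + 3*√1)/(2*(√1)*(1 + √1)))² = (46 + (½)*(3 + 2*1 + 3*1)/(1*(1 + 1)))² = (46 + (½)*1*(3 + 2 + 3)/2)² = (46 + (½)*1*(½)*8)² = (46 + 2)² = 48² = 2304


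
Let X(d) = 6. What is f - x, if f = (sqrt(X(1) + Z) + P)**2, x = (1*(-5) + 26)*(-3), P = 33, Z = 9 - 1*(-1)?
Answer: 1432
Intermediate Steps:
Z = 10 (Z = 9 + 1 = 10)
x = -63 (x = (-5 + 26)*(-3) = 21*(-3) = -63)
f = 1369 (f = (sqrt(6 + 10) + 33)**2 = (sqrt(16) + 33)**2 = (4 + 33)**2 = 37**2 = 1369)
f - x = 1369 - 1*(-63) = 1369 + 63 = 1432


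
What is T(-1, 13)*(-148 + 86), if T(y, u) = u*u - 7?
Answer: -10044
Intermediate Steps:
T(y, u) = -7 + u**2 (T(y, u) = u**2 - 7 = -7 + u**2)
T(-1, 13)*(-148 + 86) = (-7 + 13**2)*(-148 + 86) = (-7 + 169)*(-62) = 162*(-62) = -10044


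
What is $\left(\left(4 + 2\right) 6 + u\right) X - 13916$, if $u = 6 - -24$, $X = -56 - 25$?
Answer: $-19262$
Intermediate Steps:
$X = -81$
$u = 30$ ($u = 6 + 24 = 30$)
$\left(\left(4 + 2\right) 6 + u\right) X - 13916 = \left(\left(4 + 2\right) 6 + 30\right) \left(-81\right) - 13916 = \left(6 \cdot 6 + 30\right) \left(-81\right) - 13916 = \left(36 + 30\right) \left(-81\right) - 13916 = 66 \left(-81\right) - 13916 = -5346 - 13916 = -19262$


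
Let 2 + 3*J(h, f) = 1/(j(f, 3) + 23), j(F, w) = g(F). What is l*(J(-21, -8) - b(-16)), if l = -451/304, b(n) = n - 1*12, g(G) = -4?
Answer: -703109/17328 ≈ -40.576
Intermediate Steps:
j(F, w) = -4
b(n) = -12 + n (b(n) = n - 12 = -12 + n)
J(h, f) = -37/57 (J(h, f) = -⅔ + 1/(3*(-4 + 23)) = -⅔ + (⅓)/19 = -⅔ + (⅓)*(1/19) = -⅔ + 1/57 = -37/57)
l = -451/304 (l = -451*1/304 = -451/304 ≈ -1.4836)
l*(J(-21, -8) - b(-16)) = -451*(-37/57 - (-12 - 16))/304 = -451*(-37/57 - 1*(-28))/304 = -451*(-37/57 + 28)/304 = -451/304*1559/57 = -703109/17328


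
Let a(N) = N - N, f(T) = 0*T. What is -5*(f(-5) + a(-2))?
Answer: 0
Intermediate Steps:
f(T) = 0
a(N) = 0
-5*(f(-5) + a(-2)) = -5*(0 + 0) = -5*0 = 0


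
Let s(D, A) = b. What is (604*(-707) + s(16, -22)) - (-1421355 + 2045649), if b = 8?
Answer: -1051314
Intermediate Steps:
s(D, A) = 8
(604*(-707) + s(16, -22)) - (-1421355 + 2045649) = (604*(-707) + 8) - (-1421355 + 2045649) = (-427028 + 8) - 1*624294 = -427020 - 624294 = -1051314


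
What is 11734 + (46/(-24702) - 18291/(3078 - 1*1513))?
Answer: 9851488438/840405 ≈ 11722.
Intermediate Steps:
11734 + (46/(-24702) - 18291/(3078 - 1*1513)) = 11734 + (46*(-1/24702) - 18291/(3078 - 1513)) = 11734 + (-1/537 - 18291/1565) = 11734 - 9823832/840405 = 9851488438/840405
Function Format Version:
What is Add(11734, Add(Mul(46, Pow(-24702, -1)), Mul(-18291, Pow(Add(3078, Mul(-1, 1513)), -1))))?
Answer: Rational(9851488438, 840405) ≈ 11722.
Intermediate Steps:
Add(11734, Add(Mul(46, Pow(-24702, -1)), Mul(-18291, Pow(Add(3078, Mul(-1, 1513)), -1)))) = Add(11734, Add(Mul(46, Rational(-1, 24702)), Mul(-18291, Pow(Add(3078, -1513), -1)))) = Add(11734, Add(Rational(-1, 537), Mul(-18291, Pow(1565, -1)))) = Add(11734, Add(Rational(-1, 537), Mul(-18291, Rational(1, 1565)))) = Add(11734, Add(Rational(-1, 537), Rational(-18291, 1565))) = Add(11734, Rational(-9823832, 840405)) = Rational(9851488438, 840405)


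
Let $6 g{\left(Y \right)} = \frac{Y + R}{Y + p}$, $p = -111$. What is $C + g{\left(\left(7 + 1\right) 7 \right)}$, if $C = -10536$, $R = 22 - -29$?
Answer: $- \frac{3476987}{330} \approx -10536.0$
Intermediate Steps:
$R = 51$ ($R = 22 + 29 = 51$)
$g{\left(Y \right)} = \frac{51 + Y}{6 \left(-111 + Y\right)}$ ($g{\left(Y \right)} = \frac{\left(Y + 51\right) \frac{1}{Y - 111}}{6} = \frac{\left(51 + Y\right) \frac{1}{-111 + Y}}{6} = \frac{\frac{1}{-111 + Y} \left(51 + Y\right)}{6} = \frac{51 + Y}{6 \left(-111 + Y\right)}$)
$C + g{\left(\left(7 + 1\right) 7 \right)} = -10536 + \frac{51 + \left(7 + 1\right) 7}{6 \left(-111 + \left(7 + 1\right) 7\right)} = -10536 + \frac{51 + 8 \cdot 7}{6 \left(-111 + 8 \cdot 7\right)} = -10536 + \frac{51 + 56}{6 \left(-111 + 56\right)} = -10536 + \frac{1}{6} \frac{1}{-55} \cdot 107 = -10536 + \frac{1}{6} \left(- \frac{1}{55}\right) 107 = -10536 - \frac{107}{330} = - \frac{3476987}{330}$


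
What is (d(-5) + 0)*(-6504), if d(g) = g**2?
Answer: -162600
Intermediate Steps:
(d(-5) + 0)*(-6504) = ((-5)**2 + 0)*(-6504) = (25 + 0)*(-6504) = 25*(-6504) = -162600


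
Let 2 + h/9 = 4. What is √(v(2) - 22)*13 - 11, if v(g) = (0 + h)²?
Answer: -11 + 13*√302 ≈ 214.92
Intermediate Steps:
h = 18 (h = -18 + 9*4 = -18 + 36 = 18)
v(g) = 324 (v(g) = (0 + 18)² = 18² = 324)
√(v(2) - 22)*13 - 11 = √(324 - 22)*13 - 11 = √302*13 - 11 = 13*√302 - 11 = -11 + 13*√302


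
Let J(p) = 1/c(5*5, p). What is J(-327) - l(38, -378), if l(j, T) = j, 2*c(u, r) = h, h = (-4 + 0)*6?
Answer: -457/12 ≈ -38.083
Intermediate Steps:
h = -24 (h = -4*6 = -24)
c(u, r) = -12 (c(u, r) = (½)*(-24) = -12)
J(p) = -1/12 (J(p) = 1/(-12) = -1/12)
J(-327) - l(38, -378) = -1/12 - 1*38 = -1/12 - 38 = -457/12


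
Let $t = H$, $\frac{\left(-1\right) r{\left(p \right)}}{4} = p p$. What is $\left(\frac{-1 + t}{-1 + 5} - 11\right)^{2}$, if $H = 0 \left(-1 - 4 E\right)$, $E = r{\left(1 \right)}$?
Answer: $\frac{2025}{16} \approx 126.56$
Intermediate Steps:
$r{\left(p \right)} = - 4 p^{2}$ ($r{\left(p \right)} = - 4 p p = - 4 p^{2}$)
$E = -4$ ($E = - 4 \cdot 1^{2} = \left(-4\right) 1 = -4$)
$H = 0$ ($H = 0 \left(-1 - -16\right) = 0 \left(-1 + 16\right) = 0 \cdot 15 = 0$)
$t = 0$
$\left(\frac{-1 + t}{-1 + 5} - 11\right)^{2} = \left(\frac{-1 + 0}{-1 + 5} - 11\right)^{2} = \left(- \frac{1}{4} - 11\right)^{2} = \left(- \frac{45}{4}\right)^{2} = \frac{2025}{16}$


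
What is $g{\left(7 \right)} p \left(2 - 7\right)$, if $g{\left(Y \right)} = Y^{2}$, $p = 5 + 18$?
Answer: $-5635$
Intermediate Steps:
$p = 23$
$g{\left(7 \right)} p \left(2 - 7\right) = 7^{2} \cdot 23 \left(2 - 7\right) = 49 \cdot 23 \left(2 - 7\right) = 1127 \left(-5\right) = -5635$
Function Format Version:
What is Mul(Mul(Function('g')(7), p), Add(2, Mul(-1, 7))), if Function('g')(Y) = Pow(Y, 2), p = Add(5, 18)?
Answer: -5635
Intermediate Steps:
p = 23
Mul(Mul(Function('g')(7), p), Add(2, Mul(-1, 7))) = Mul(Mul(Pow(7, 2), 23), Add(2, Mul(-1, 7))) = Mul(Mul(49, 23), Add(2, -7)) = Mul(1127, -5) = -5635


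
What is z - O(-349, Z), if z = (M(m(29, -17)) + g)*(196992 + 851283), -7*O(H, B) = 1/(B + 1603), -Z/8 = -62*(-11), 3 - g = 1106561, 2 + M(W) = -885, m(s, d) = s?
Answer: -31310820198811126/26971 ≈ -1.1609e+12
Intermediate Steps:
M(W) = -887 (M(W) = -2 - 885 = -887)
g = -1106558 (g = 3 - 1*1106561 = 3 - 1106561 = -1106558)
Z = -5456 (Z = -(-496)*(-11) = -8*682 = -5456)
O(H, B) = -1/(7*(1603 + B)) (O(H, B) = -1/(7*(B + 1603)) = -1/(7*(1603 + B)))
z = -1160906907375 (z = (-887 - 1106558)*(196992 + 851283) = -1107445*1048275 = -1160906907375)
z - O(-349, Z) = -1160906907375 - (-1)/(11221 + 7*(-5456)) = -1160906907375 - (-1)/(11221 - 38192) = -1160906907375 - (-1)/(-26971) = -1160906907375 - (-1)*(-1)/26971 = -1160906907375 - 1*1/26971 = -1160906907375 - 1/26971 = -31310820198811126/26971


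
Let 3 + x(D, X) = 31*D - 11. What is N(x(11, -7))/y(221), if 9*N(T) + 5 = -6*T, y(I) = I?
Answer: -1967/1989 ≈ -0.98894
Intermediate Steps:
x(D, X) = -14 + 31*D (x(D, X) = -3 + (31*D - 11) = -3 + (-11 + 31*D) = -14 + 31*D)
N(T) = -5/9 - 2*T/3 (N(T) = -5/9 + (-6*T)/9 = -5/9 - 2*T/3)
N(x(11, -7))/y(221) = (-5/9 - 2*(-14 + 31*11)/3)/221 = (-5/9 - 2*(-14 + 341)/3)*(1/221) = (-5/9 - ⅔*327)*(1/221) = (-5/9 - 218)*(1/221) = -1967/9*1/221 = -1967/1989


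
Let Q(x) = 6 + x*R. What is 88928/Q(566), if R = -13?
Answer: -11116/919 ≈ -12.096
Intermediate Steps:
Q(x) = 6 - 13*x (Q(x) = 6 + x*(-13) = 6 - 13*x)
88928/Q(566) = 88928/(6 - 13*566) = 88928/(6 - 7358) = 88928/(-7352) = 88928*(-1/7352) = -11116/919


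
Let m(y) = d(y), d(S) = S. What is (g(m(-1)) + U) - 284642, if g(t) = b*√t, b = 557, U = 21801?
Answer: -262841 + 557*I ≈ -2.6284e+5 + 557.0*I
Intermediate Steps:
m(y) = y
g(t) = 557*√t
(g(m(-1)) + U) - 284642 = (557*√(-1) + 21801) - 284642 = (557*I + 21801) - 284642 = (21801 + 557*I) - 284642 = -262841 + 557*I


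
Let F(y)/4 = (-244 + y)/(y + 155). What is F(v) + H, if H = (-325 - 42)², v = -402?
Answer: 1751093/13 ≈ 1.3470e+5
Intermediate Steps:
F(y) = 4*(-244 + y)/(155 + y) (F(y) = 4*((-244 + y)/(y + 155)) = 4*((-244 + y)/(155 + y)) = 4*(-244 + y)/(155 + y))
H = 134689 (H = (-367)² = 134689)
F(v) + H = 4*(-244 - 402)/(155 - 402) + 134689 = 4*(-646)/(-247) + 134689 = 4*(-1/247)*(-646) + 134689 = 136/13 + 134689 = 1751093/13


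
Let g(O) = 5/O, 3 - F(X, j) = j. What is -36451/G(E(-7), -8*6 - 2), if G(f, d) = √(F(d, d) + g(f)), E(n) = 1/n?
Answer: -36451*√2/6 ≈ -8591.6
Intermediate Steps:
F(X, j) = 3 - j
G(f, d) = √(3 - d + 5/f) (G(f, d) = √((3 - d) + 5/f) = √(3 - d + 5/f))
-36451/G(E(-7), -8*6 - 2) = -36451/√(3 - (-8*6 - 2) + 5/(1/(-7))) = -36451/√(3 - (-48 - 2) + 5/(-⅐)) = -36451/√(3 - 1*(-50) + 5*(-7)) = -36451/√(3 + 50 - 35) = -36451*√2/6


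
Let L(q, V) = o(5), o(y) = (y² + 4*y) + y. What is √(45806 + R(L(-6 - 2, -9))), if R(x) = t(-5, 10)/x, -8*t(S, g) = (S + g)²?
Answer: √732895/4 ≈ 214.02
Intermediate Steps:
o(y) = y² + 5*y
L(q, V) = 50 (L(q, V) = 5*(5 + 5) = 5*10 = 50)
t(S, g) = -(S + g)²/8
R(x) = -25/(8*x) (R(x) = (-(-5 + 10)²/8)/x = (-⅛*5²)/x = (-⅛*25)/x = -25/(8*x))
√(45806 + R(L(-6 - 2, -9))) = √(45806 - 25/8/50) = √(45806 - 25/8*1/50) = √(45806 - 1/16) = √(732895/16) = √732895/4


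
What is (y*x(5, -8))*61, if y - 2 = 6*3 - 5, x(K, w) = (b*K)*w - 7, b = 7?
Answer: -262605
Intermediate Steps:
x(K, w) = -7 + 7*K*w (x(K, w) = (7*K)*w - 7 = 7*K*w - 7 = -7 + 7*K*w)
y = 15 (y = 2 + (6*3 - 5) = 2 + (18 - 5) = 2 + 13 = 15)
(y*x(5, -8))*61 = (15*(-7 + 7*5*(-8)))*61 = (15*(-7 - 280))*61 = (15*(-287))*61 = -4305*61 = -262605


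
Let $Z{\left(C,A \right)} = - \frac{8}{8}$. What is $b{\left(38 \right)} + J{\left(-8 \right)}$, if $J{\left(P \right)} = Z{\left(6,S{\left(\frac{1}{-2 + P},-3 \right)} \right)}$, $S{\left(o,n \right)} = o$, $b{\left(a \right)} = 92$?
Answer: $91$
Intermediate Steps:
$Z{\left(C,A \right)} = -1$ ($Z{\left(C,A \right)} = \left(-8\right) \frac{1}{8} = -1$)
$J{\left(P \right)} = -1$
$b{\left(38 \right)} + J{\left(-8 \right)} = 92 - 1 = 91$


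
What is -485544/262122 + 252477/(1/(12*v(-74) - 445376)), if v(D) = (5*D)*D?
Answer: -1288476122727308/43687 ≈ -2.9493e+10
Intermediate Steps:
v(D) = 5*D**2
-485544/262122 + 252477/(1/(12*v(-74) - 445376)) = -485544/262122 + 252477/(1/(12*(5*(-74)**2) - 445376)) = -485544*1/262122 + 252477/(1/(12*(5*5476) - 445376)) = -80924/43687 + 252477/(1/(12*27380 - 445376)) = -80924/43687 + 252477/(1/(328560 - 445376)) = -80924/43687 + 252477/(1/(-116816)) = -80924/43687 + 252477/(-1/116816) = -80924/43687 + 252477*(-116816) = -80924/43687 - 29493353232 = -1288476122727308/43687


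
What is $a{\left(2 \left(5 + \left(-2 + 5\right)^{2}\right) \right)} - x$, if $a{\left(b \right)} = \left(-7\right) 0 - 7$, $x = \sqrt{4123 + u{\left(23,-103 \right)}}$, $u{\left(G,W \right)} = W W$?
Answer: $-7 - 2 \sqrt{3683} \approx -128.38$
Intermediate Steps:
$u{\left(G,W \right)} = W^{2}$
$x = 2 \sqrt{3683}$ ($x = \sqrt{4123 + \left(-103\right)^{2}} = \sqrt{4123 + 10609} = \sqrt{14732} = 2 \sqrt{3683} \approx 121.38$)
$a{\left(b \right)} = -7$ ($a{\left(b \right)} = 0 - 7 = -7$)
$a{\left(2 \left(5 + \left(-2 + 5\right)^{2}\right) \right)} - x = -7 - 2 \sqrt{3683}$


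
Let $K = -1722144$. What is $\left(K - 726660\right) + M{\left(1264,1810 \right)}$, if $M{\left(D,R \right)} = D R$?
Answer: $-160964$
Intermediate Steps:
$\left(K - 726660\right) + M{\left(1264,1810 \right)} = \left(-1722144 - 726660\right) + 1264 \cdot 1810 = -2448804 + 2287840 = -160964$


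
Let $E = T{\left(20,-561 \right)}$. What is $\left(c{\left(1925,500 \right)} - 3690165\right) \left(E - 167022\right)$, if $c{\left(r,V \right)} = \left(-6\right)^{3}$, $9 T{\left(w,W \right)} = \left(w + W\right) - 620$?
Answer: $616850874531$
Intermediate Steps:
$T{\left(w,W \right)} = - \frac{620}{9} + \frac{W}{9} + \frac{w}{9}$ ($T{\left(w,W \right)} = \frac{\left(w + W\right) - 620}{9} = \frac{\left(W + w\right) - 620}{9} = \frac{-620 + W + w}{9} = - \frac{620}{9} + \frac{W}{9} + \frac{w}{9}$)
$E = -129$ ($E = - \frac{620}{9} + \frac{1}{9} \left(-561\right) + \frac{1}{9} \cdot 20 = - \frac{620}{9} - \frac{187}{3} + \frac{20}{9} = -129$)
$c{\left(r,V \right)} = -216$
$\left(c{\left(1925,500 \right)} - 3690165\right) \left(E - 167022\right) = \left(-216 - 3690165\right) \left(-129 - 167022\right) = \left(-3690381\right) \left(-167151\right) = 616850874531$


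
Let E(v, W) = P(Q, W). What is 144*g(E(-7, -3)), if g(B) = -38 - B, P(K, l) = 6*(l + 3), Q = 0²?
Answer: -5472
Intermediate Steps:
Q = 0
P(K, l) = 18 + 6*l (P(K, l) = 6*(3 + l) = 18 + 6*l)
E(v, W) = 18 + 6*W
144*g(E(-7, -3)) = 144*(-38 - (18 + 6*(-3))) = 144*(-38 - (18 - 18)) = 144*(-38 - 1*0) = 144*(-38 + 0) = 144*(-38) = -5472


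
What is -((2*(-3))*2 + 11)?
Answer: 1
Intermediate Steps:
-((2*(-3))*2 + 11) = -(-6*2 + 11) = -(-12 + 11) = -1*(-1) = 1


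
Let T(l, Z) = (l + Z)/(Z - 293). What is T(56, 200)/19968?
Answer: -1/7254 ≈ -0.00013786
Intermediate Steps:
T(l, Z) = (Z + l)/(-293 + Z)
T(56, 200)/19968 = ((200 + 56)/(-293 + 200))/19968 = (256/(-93))*(1/19968) = -1/93*256*(1/19968) = -256/93*1/19968 = -1/7254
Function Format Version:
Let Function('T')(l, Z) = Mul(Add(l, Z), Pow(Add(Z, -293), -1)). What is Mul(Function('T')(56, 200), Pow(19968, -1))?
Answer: Rational(-1, 7254) ≈ -0.00013786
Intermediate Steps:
Function('T')(l, Z) = Mul(Pow(Add(-293, Z), -1), Add(Z, l)) (Function('T')(l, Z) = Mul(Add(Z, l), Pow(Add(-293, Z), -1)) = Mul(Pow(Add(-293, Z), -1), Add(Z, l)))
Mul(Function('T')(56, 200), Pow(19968, -1)) = Mul(Mul(Pow(Add(-293, 200), -1), Add(200, 56)), Pow(19968, -1)) = Mul(Mul(Pow(-93, -1), 256), Rational(1, 19968)) = Mul(Mul(Rational(-1, 93), 256), Rational(1, 19968)) = Mul(Rational(-256, 93), Rational(1, 19968)) = Rational(-1, 7254)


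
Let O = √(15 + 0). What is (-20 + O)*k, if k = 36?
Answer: -720 + 36*√15 ≈ -580.57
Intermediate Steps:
O = √15 ≈ 3.8730
(-20 + O)*k = (-20 + √15)*36 = -720 + 36*√15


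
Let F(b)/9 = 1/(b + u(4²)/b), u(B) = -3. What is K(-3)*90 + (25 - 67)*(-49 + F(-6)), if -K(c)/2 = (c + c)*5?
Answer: 82794/11 ≈ 7526.7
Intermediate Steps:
F(b) = 9/(b - 3/b)
K(c) = -20*c (K(c) = -2*(c + c)*5 = -2*2*c*5 = -20*c)
K(-3)*90 + (25 - 67)*(-49 + F(-6)) = -20*(-3)*90 + (25 - 67)*(-49 + 9*(-6)/(-3 + (-6)²)) = 60*90 - 42*(-49 + 9*(-6)/(-3 + 36)) = 5400 - 42*(-49 + 9*(-6)/33) = 5400 - 42*(-49 + 9*(-6)*(1/33)) = 5400 - 42*(-49 - 18/11) = 5400 - 42*(-557/11) = 5400 + 23394/11 = 82794/11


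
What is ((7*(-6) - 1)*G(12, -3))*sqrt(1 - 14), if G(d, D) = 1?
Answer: -43*I*sqrt(13) ≈ -155.04*I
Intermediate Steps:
((7*(-6) - 1)*G(12, -3))*sqrt(1 - 14) = ((7*(-6) - 1)*1)*sqrt(1 - 14) = ((-42 - 1)*1)*sqrt(-13) = (-43*1)*(I*sqrt(13)) = -43*I*sqrt(13)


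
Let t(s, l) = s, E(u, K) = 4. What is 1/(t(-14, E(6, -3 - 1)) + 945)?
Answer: 1/931 ≈ 0.0010741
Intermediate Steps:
1/(t(-14, E(6, -3 - 1)) + 945) = 1/(-14 + 945) = 1/931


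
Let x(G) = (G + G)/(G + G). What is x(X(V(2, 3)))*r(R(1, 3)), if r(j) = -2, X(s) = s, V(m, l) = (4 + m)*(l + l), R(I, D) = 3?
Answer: -2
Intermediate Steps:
V(m, l) = 2*l*(4 + m) (V(m, l) = (4 + m)*(2*l) = 2*l*(4 + m))
x(G) = 1 (x(G) = (2*G)/((2*G)) = (2*G)*(1/(2*G)) = 1)
x(X(V(2, 3)))*r(R(1, 3)) = 1*(-2) = -2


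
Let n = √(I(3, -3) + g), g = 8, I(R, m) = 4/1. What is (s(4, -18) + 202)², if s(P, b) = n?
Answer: 40816 + 808*√3 ≈ 42216.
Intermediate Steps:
I(R, m) = 4 (I(R, m) = 4*1 = 4)
n = 2*√3 (n = √(4 + 8) = √12 = 2*√3 ≈ 3.4641)
s(P, b) = 2*√3
(s(4, -18) + 202)² = (2*√3 + 202)² = (202 + 2*√3)²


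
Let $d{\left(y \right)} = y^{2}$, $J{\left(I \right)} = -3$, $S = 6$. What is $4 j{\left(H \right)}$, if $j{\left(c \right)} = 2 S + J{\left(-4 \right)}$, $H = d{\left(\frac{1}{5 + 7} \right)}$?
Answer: $36$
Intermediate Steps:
$H = \frac{1}{144}$ ($H = \left(\frac{1}{5 + 7}\right)^{2} = \left(\frac{1}{12}\right)^{2} = \frac{1}{144} \approx 0.0069444$)
$j{\left(c \right)} = 9$ ($j{\left(c \right)} = 2 \cdot 6 - 3 = 12 - 3 = 9$)
$4 j{\left(H \right)} = 4 \cdot 9 = 36$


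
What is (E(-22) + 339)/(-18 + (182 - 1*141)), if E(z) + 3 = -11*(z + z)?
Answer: 820/23 ≈ 35.652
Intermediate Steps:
E(z) = -3 - 22*z (E(z) = -3 - 11*(z + z) = -3 - 22*z)
(E(-22) + 339)/(-18 + (182 - 1*141)) = ((-3 - 22*(-22)) + 339)/(-18 + (182 - 1*141)) = ((-3 + 484) + 339)/(-18 + (182 - 141)) = (481 + 339)/(-18 + 41) = 820/23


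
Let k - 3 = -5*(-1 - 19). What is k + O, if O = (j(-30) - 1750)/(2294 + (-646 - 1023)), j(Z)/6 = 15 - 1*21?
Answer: 62589/625 ≈ 100.14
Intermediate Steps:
k = 103 (k = 3 - 5*(-1 - 19) = 3 - 5*(-20) = 3 + 100 = 103)
j(Z) = -36 (j(Z) = 6*(15 - 1*21) = 6*(15 - 21) = 6*(-6) = -36)
O = -1786/625 (O = (-36 - 1750)/(2294 + (-646 - 1023)) = -1786/(2294 - 1669) = -1786/625 ≈ -2.8576)
k + O = 103 - 1786/625 = 62589/625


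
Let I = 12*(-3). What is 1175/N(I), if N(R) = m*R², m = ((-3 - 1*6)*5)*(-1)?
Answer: 235/11664 ≈ 0.020147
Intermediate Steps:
I = -36
m = 45 (m = ((-3 - 6)*5)*(-1) = -9*5*(-1) = -45*(-1) = 45)
N(R) = 45*R²
1175/N(I) = 1175/((45*(-36)²)) = 1175/((45*1296)) = 1175/58320 = 1175*(1/58320) = 235/11664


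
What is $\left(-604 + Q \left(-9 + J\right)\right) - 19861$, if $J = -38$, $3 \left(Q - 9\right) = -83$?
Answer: $- \frac{58763}{3} \approx -19588.0$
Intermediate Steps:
$Q = - \frac{56}{3}$ ($Q = 9 + \frac{1}{3} \left(-83\right) = 9 - \frac{83}{3} = - \frac{56}{3} \approx -18.667$)
$\left(-604 + Q \left(-9 + J\right)\right) - 19861 = \left(-604 - \frac{56 \left(-9 - 38\right)}{3}\right) - 19861 = \left(-604 - - \frac{2632}{3}\right) - 19861 = \left(-604 + \frac{2632}{3}\right) - 19861 = \frac{820}{3} - 19861 = - \frac{58763}{3}$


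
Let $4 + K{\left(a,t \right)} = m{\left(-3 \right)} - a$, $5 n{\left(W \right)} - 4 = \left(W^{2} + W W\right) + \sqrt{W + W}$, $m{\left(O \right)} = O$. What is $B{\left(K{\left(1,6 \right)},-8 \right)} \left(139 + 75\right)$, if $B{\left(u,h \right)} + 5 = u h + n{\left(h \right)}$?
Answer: $\frac{91378}{5} + \frac{856 i}{5} \approx 18276.0 + 171.2 i$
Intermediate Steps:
$n{\left(W \right)} = \frac{4}{5} + \frac{2 W^{2}}{5} + \frac{\sqrt{2} \sqrt{W}}{5}$ ($n{\left(W \right)} = \frac{4}{5} + \frac{\left(W^{2} + W W\right) + \sqrt{W + W}}{5} = \frac{4}{5} + \frac{\left(W^{2} + W^{2}\right) + \sqrt{2 W}}{5} = \frac{4}{5} + \frac{2 W^{2} + \sqrt{2} \sqrt{W}}{5} = \frac{4}{5} + \left(\frac{2 W^{2}}{5} + \frac{\sqrt{2} \sqrt{W}}{5}\right) = \frac{4}{5} + \frac{2 W^{2}}{5} + \frac{\sqrt{2} \sqrt{W}}{5}$)
$K{\left(a,t \right)} = -7 - a$ ($K{\left(a,t \right)} = -4 - \left(3 + a\right) = -7 - a$)
$B{\left(u,h \right)} = - \frac{21}{5} + \frac{2 h^{2}}{5} + h u + \frac{\sqrt{2} \sqrt{h}}{5}$ ($B{\left(u,h \right)} = -5 + \left(u h + \left(\frac{4}{5} + \frac{2 h^{2}}{5} + \frac{\sqrt{2} \sqrt{h}}{5}\right)\right) = -5 + \left(h u + \left(\frac{4}{5} + \frac{2 h^{2}}{5} + \frac{\sqrt{2} \sqrt{h}}{5}\right)\right) = -5 + \left(\frac{4}{5} + \frac{2 h^{2}}{5} + h u + \frac{\sqrt{2} \sqrt{h}}{5}\right) = - \frac{21}{5} + \frac{2 h^{2}}{5} + h u + \frac{\sqrt{2} \sqrt{h}}{5}$)
$B{\left(K{\left(1,6 \right)},-8 \right)} \left(139 + 75\right) = \left(- \frac{21}{5} + \frac{2 \left(-8\right)^{2}}{5} - 8 \left(-7 - 1\right) + \frac{\sqrt{2} \sqrt{-8}}{5}\right) \left(139 + 75\right) = \left(- \frac{21}{5} + \frac{2}{5} \cdot 64 - 8 \left(-7 - 1\right) + \frac{\sqrt{2} \cdot 2 i \sqrt{2}}{5}\right) 214 = \left(- \frac{21}{5} + \frac{128}{5} - -64 + \frac{4 i}{5}\right) 214 = \left(- \frac{21}{5} + \frac{128}{5} + 64 + \frac{4 i}{5}\right) 214 = \left(\frac{427}{5} + \frac{4 i}{5}\right) 214 = \frac{91378}{5} + \frac{856 i}{5}$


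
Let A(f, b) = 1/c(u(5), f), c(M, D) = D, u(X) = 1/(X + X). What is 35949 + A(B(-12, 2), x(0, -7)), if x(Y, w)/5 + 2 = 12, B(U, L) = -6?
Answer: 215693/6 ≈ 35949.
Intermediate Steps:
x(Y, w) = 50 (x(Y, w) = -10 + 5*12 = -10 + 60 = 50)
u(X) = 1/(2*X)
A(f, b) = 1/f
35949 + A(B(-12, 2), x(0, -7)) = 35949 + 1/(-6) = 35949 - ⅙ = 215693/6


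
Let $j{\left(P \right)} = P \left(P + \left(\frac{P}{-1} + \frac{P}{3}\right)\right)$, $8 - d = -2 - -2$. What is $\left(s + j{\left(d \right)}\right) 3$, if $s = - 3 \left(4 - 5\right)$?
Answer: $73$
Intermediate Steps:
$d = 8$ ($d = 8 - \left(-2 - -2\right) = 8 - \left(-2 + 2\right) = 8 - 0 = 8 + 0 = 8$)
$s = 3$ ($s = \left(-3\right) \left(-1\right) = 3$)
$j{\left(P \right)} = \frac{P^{2}}{3}$ ($j{\left(P \right)} = P \left(P + \left(P \left(-1\right) + P \frac{1}{3}\right)\right) = P \left(P + \left(- P + \frac{P}{3}\right)\right) = P \left(P - \frac{2 P}{3}\right) = P \frac{P}{3} = \frac{P^{2}}{3}$)
$\left(s + j{\left(d \right)}\right) 3 = \left(3 + \frac{8^{2}}{3}\right) 3 = \left(3 + \frac{1}{3} \cdot 64\right) 3 = \left(3 + \frac{64}{3}\right) 3 = \frac{73}{3} \cdot 3 = 73$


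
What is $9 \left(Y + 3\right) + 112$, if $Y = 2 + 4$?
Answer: $193$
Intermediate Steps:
$Y = 6$
$9 \left(Y + 3\right) + 112 = 9 \left(6 + 3\right) + 112 = 9 \cdot 9 + 112 = 81 + 112 = 193$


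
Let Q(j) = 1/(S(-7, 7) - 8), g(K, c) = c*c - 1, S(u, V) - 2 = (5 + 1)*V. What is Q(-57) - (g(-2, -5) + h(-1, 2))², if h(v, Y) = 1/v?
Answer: -19043/36 ≈ -528.97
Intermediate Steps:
S(u, V) = 2 + 6*V (S(u, V) = 2 + (5 + 1)*V = 2 + 6*V)
g(K, c) = -1 + c² (g(K, c) = c² - 1 = -1 + c²)
Q(j) = 1/36 (Q(j) = 1/((2 + 6*7) - 8) = 1/((2 + 42) - 8) = 1/(44 - 8) = 1/36)
Q(-57) - (g(-2, -5) + h(-1, 2))² = 1/36 - ((-1 + (-5)²) + 1/(-1))² = 1/36 - ((-1 + 25) - 1)² = 1/36 - (24 - 1)² = 1/36 - 1*23² = 1/36 - 1*529 = 1/36 - 529 = -19043/36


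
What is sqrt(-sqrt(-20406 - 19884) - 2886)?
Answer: sqrt(-2886 - I*sqrt(40290)) ≈ 1.8671 - 53.754*I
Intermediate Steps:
sqrt(-sqrt(-20406 - 19884) - 2886) = sqrt(-sqrt(-40290) - 2886) = sqrt(-I*sqrt(40290) - 2886) = sqrt(-2886 - I*sqrt(40290))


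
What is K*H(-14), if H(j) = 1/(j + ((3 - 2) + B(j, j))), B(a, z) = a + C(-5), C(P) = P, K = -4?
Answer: ⅛ ≈ 0.12500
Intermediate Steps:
B(a, z) = -5 + a (B(a, z) = a - 5 = -5 + a)
H(j) = 1/(-4 + 2*j) (H(j) = 1/(j + ((3 - 2) + (-5 + j))) = 1/(j + (1 + (-5 + j))) = 1/(j + (-4 + j)) = 1/(-4 + 2*j))
K*H(-14) = -2/(-2 - 14) = -2/(-16) = -2*(-1)/16 = -4*(-1/32) = ⅛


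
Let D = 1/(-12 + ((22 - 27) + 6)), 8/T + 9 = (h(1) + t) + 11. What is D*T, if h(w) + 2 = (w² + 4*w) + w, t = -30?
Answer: 1/33 ≈ 0.030303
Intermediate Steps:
h(w) = -2 + w² + 5*w (h(w) = -2 + ((w² + 4*w) + w) = -2 + (w² + 5*w) = -2 + w² + 5*w)
T = -⅓ (T = 8/(-9 + (((-2 + 1² + 5*1) - 30) + 11)) = 8/(-9 + (((-2 + 1 + 5) - 30) + 11)) = 8/(-9 + ((4 - 30) + 11)) = 8/(-9 + (-26 + 11)) = 8/(-9 - 15) = 8/(-24) = 8*(-1/24) = -⅓ ≈ -0.33333)
D = -1/11 (D = 1/(-12 + (-5 + 6)) = 1/(-12 + 1) = 1/(-11) = -1/11 ≈ -0.090909)
D*T = -1/11*(-⅓) = 1/33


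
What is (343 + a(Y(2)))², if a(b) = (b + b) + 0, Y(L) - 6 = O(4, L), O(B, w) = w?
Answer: 128881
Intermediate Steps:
Y(L) = 6 + L
a(b) = 2*b (a(b) = 2*b + 0 = 2*b)
(343 + a(Y(2)))² = (343 + 2*(6 + 2))² = (343 + 2*8)² = (343 + 16)² = 359² = 128881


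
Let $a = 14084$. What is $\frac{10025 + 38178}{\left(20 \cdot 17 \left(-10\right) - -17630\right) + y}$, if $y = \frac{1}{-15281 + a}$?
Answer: $\frac{57698991}{17033309} \approx 3.3874$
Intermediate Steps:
$y = - \frac{1}{1197}$ ($y = \frac{1}{-15281 + 14084} = \frac{1}{-1197} = - \frac{1}{1197} \approx -0.00083542$)
$\frac{10025 + 38178}{\left(20 \cdot 17 \left(-10\right) - -17630\right) + y} = \frac{10025 + 38178}{\left(20 \cdot 17 \left(-10\right) - -17630\right) - \frac{1}{1197}} = \frac{48203}{\left(340 \left(-10\right) + 17630\right) - \frac{1}{1197}} = \frac{48203}{\left(-3400 + 17630\right) - \frac{1}{1197}} = \frac{48203}{14230 - \frac{1}{1197}} = \frac{48203}{\frac{17033309}{1197}} = 48203 \cdot \frac{1197}{17033309} = \frac{57698991}{17033309}$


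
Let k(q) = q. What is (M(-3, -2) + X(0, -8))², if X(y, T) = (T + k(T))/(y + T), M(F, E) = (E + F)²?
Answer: 729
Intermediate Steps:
X(y, T) = 2*T/(T + y) (X(y, T) = (T + T)/(y + T) = (2*T)/(T + y) = 2*T/(T + y))
(M(-3, -2) + X(0, -8))² = ((-2 - 3)² + 2*(-8)/(-8 + 0))² = ((-5)² + 2*(-8)/(-8))² = (25 + 2*(-8)*(-⅛))² = (25 + 2)² = 27² = 729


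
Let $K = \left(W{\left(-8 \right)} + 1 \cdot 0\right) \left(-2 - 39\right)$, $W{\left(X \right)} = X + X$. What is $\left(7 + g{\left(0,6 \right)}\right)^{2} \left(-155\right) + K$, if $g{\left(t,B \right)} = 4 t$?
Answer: $-6939$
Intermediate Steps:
$W{\left(X \right)} = 2 X$
$K = 656$ ($K = \left(2 \left(-8\right) + 1 \cdot 0\right) \left(-2 - 39\right) = \left(-16 + 0\right) \left(-41\right) = \left(-16\right) \left(-41\right) = 656$)
$\left(7 + g{\left(0,6 \right)}\right)^{2} \left(-155\right) + K = \left(7 + 4 \cdot 0\right)^{2} \left(-155\right) + 656 = \left(7 + 0\right)^{2} \left(-155\right) + 656 = 7^{2} \left(-155\right) + 656 = 49 \left(-155\right) + 656 = -7595 + 656 = -6939$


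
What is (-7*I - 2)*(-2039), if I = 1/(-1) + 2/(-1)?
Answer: -38741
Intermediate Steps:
I = -3 (I = 1*(-1) + 2*(-1) = -1 - 2 = -3)
(-7*I - 2)*(-2039) = (-7*(-3) - 2)*(-2039) = (21 - 2)*(-2039) = 19*(-2039) = -38741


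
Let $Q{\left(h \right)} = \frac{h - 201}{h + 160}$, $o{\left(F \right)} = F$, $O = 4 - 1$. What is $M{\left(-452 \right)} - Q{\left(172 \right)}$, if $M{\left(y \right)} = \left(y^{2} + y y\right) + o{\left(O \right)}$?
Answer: $\frac{135658881}{332} \approx 4.0861 \cdot 10^{5}$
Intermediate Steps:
$O = 3$
$Q{\left(h \right)} = \frac{-201 + h}{160 + h}$
$M{\left(y \right)} = 3 + 2 y^{2}$ ($M{\left(y \right)} = \left(y^{2} + y y\right) + 3 = \left(y^{2} + y^{2}\right) + 3 = 2 y^{2} + 3 = 3 + 2 y^{2}$)
$M{\left(-452 \right)} - Q{\left(172 \right)} = \left(3 + 2 \left(-452\right)^{2}\right) - \frac{-201 + 172}{160 + 172} = \left(3 + 2 \cdot 204304\right) - \frac{1}{332} \left(-29\right) = \left(3 + 408608\right) - \frac{1}{332} \left(-29\right) = 408611 - - \frac{29}{332} = 408611 + \frac{29}{332} = \frac{135658881}{332}$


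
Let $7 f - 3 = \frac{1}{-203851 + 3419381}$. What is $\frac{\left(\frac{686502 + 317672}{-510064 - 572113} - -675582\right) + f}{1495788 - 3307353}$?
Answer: $- \frac{5485363335631031669}{14708946620850737850} \approx -0.37293$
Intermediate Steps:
$f = \frac{9646591}{22508710}$ ($f = \frac{3}{7} + \frac{1}{7 \left(-203851 + 3419381\right)} = \frac{3}{7} + \frac{1}{7 \cdot 3215530} = \frac{3}{7} + \frac{1}{7} \cdot \frac{1}{3215530} = \frac{3}{7} + \frac{1}{22508710} = \frac{9646591}{22508710} \approx 0.42857$)
$\frac{\left(\frac{686502 + 317672}{-510064 - 572113} - -675582\right) + f}{1495788 - 3307353} = \frac{\left(\frac{686502 + 317672}{-510064 - 572113} - -675582\right) + \frac{9646591}{22508710}}{1495788 - 3307353} = \frac{\left(\frac{1004174}{-1082177} + 675582\right) + \frac{9646591}{22508710}}{-1811565} = \left(\left(1004174 \left(- \frac{1}{1082177}\right) + 675582\right) + \frac{9646591}{22508710}\right) \left(- \frac{1}{1811565}\right) = \left(\left(- \frac{1004174}{1082177} + 675582\right) + \frac{9646591}{22508710}\right) \left(- \frac{1}{1811565}\right) = \left(\frac{731098297840}{1082177} + \frac{9646591}{22508710}\right) \left(- \frac{1}{1811565}\right) = \frac{16456090006893095007}{24358408261670} \left(- \frac{1}{1811565}\right) = - \frac{5485363335631031669}{14708946620850737850}$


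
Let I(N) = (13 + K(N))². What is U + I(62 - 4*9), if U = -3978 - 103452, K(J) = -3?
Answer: -107330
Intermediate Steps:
U = -107430
I(N) = 100 (I(N) = (13 - 3)² = 10² = 100)
U + I(62 - 4*9) = -107430 + 100 = -107330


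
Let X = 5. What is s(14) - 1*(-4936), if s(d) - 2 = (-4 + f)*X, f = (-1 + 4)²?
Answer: 4963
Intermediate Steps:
f = 9 (f = 3² = 9)
s(d) = 27 (s(d) = 2 + (-4 + 9)*5 = 2 + 5*5 = 2 + 25 = 27)
s(14) - 1*(-4936) = 27 - 1*(-4936) = 27 + 4936 = 4963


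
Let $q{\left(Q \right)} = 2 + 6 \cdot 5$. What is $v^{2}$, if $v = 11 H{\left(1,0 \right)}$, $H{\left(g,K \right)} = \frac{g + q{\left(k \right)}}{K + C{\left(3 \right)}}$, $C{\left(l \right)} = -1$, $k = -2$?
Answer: $131769$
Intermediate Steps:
$q{\left(Q \right)} = 32$ ($q{\left(Q \right)} = 2 + 30 = 32$)
$H{\left(g,K \right)} = \frac{32 + g}{-1 + K}$ ($H{\left(g,K \right)} = \frac{g + 32}{K - 1} = \frac{32 + g}{-1 + K}$)
$v = -363$ ($v = 11 \frac{32 + 1}{-1 + 0} = 11 \frac{1}{-1} \cdot 33 = 11 \left(\left(-1\right) 33\right) = 11 \left(-33\right) = -363$)
$v^{2} = \left(-363\right)^{2} = 131769$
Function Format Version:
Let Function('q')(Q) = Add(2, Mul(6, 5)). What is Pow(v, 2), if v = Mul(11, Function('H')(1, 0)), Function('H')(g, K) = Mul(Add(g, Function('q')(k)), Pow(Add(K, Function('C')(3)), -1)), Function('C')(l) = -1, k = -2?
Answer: 131769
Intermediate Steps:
Function('q')(Q) = 32 (Function('q')(Q) = Add(2, 30) = 32)
Function('H')(g, K) = Mul(Pow(Add(-1, K), -1), Add(32, g)) (Function('H')(g, K) = Mul(Add(g, 32), Pow(Add(K, -1), -1)) = Mul(Add(32, g), Pow(Add(-1, K), -1)) = Mul(Pow(Add(-1, K), -1), Add(32, g)))
v = -363 (v = Mul(11, Mul(Pow(Add(-1, 0), -1), Add(32, 1))) = Mul(11, Mul(Pow(-1, -1), 33)) = Mul(11, Mul(-1, 33)) = Mul(11, -33) = -363)
Pow(v, 2) = Pow(-363, 2) = 131769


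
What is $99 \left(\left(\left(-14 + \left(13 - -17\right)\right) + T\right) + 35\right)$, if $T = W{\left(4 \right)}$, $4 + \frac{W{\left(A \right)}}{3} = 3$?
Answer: $4752$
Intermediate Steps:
$W{\left(A \right)} = -3$ ($W{\left(A \right)} = -12 + 3 \cdot 3 = -12 + 9 = -3$)
$T = -3$
$99 \left(\left(\left(-14 + \left(13 - -17\right)\right) + T\right) + 35\right) = 99 \left(\left(\left(-14 + \left(13 - -17\right)\right) - 3\right) + 35\right) = 99 \left(\left(\left(-14 + \left(13 + 17\right)\right) - 3\right) + 35\right) = 99 \left(\left(\left(-14 + 30\right) - 3\right) + 35\right) = 99 \left(\left(16 - 3\right) + 35\right) = 99 \left(13 + 35\right) = 99 \cdot 48 = 4752$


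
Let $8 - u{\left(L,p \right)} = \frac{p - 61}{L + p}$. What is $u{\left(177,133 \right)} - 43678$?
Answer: $- \frac{6768886}{155} \approx -43670.0$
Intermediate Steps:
$u{\left(L,p \right)} = 8 - \frac{-61 + p}{L + p}$ ($u{\left(L,p \right)} = 8 - \frac{p - 61}{L + p} = 8 - \frac{-61 + p}{L + p}$)
$u{\left(177,133 \right)} - 43678 = \frac{61 + 7 \cdot 133 + 8 \cdot 177}{177 + 133} - 43678 = \frac{61 + 931 + 1416}{310} - 43678 = \frac{1}{310} \cdot 2408 - 43678 = \frac{1204}{155} - 43678 = - \frac{6768886}{155}$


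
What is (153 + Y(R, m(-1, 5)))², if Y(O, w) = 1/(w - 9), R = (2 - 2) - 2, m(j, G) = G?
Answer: 373321/16 ≈ 23333.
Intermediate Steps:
R = -2 (R = 0 - 2 = -2)
Y(O, w) = 1/(-9 + w)
(153 + Y(R, m(-1, 5)))² = (153 + 1/(-9 + 5))² = (153 + 1/(-4))² = (153 - ¼)² = (611/4)² = 373321/16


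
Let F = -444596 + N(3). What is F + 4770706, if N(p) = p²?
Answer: 4326119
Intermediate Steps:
F = -444587 (F = -444596 + 3² = -444596 + 9 = -444587)
F + 4770706 = -444587 + 4770706 = 4326119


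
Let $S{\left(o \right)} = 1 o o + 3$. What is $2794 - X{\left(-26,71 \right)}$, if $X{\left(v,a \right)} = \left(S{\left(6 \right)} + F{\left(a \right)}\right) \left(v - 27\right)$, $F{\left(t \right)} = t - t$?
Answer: $4861$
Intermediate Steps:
$F{\left(t \right)} = 0$
$S{\left(o \right)} = 3 + o^{2}$ ($S{\left(o \right)} = o o + 3 = o^{2} + 3 = 3 + o^{2}$)
$X{\left(v,a \right)} = -1053 + 39 v$ ($X{\left(v,a \right)} = \left(\left(3 + 6^{2}\right) + 0\right) \left(v - 27\right) = \left(\left(3 + 36\right) + 0\right) \left(-27 + v\right) = \left(39 + 0\right) \left(-27 + v\right) = 39 \left(-27 + v\right) = -1053 + 39 v$)
$2794 - X{\left(-26,71 \right)} = 2794 - \left(-1053 + 39 \left(-26\right)\right) = 2794 - \left(-1053 - 1014\right) = 2794 - -2067 = 2794 + 2067 = 4861$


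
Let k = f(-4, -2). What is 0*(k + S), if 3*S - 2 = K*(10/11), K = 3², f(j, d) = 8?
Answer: 0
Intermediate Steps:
k = 8
K = 9
S = 112/33 (S = ⅔ + (9*(10/11))/3 = ⅔ + (⅓)*(90/11) = ⅔ + 30/11 = 112/33 ≈ 3.3939)
0*(k + S) = 0*(8 + 112/33) = 0*(376/33) = 0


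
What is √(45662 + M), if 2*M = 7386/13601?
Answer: √8446935800555/13601 ≈ 213.69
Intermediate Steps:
M = 3693/13601 (M = (7386/13601)/2 = (7386*(1/13601))/2 = (½)*(7386/13601) = 3693/13601 ≈ 0.27152)
√(45662 + M) = √(45662 + 3693/13601) = √(621052555/13601) = √8446935800555/13601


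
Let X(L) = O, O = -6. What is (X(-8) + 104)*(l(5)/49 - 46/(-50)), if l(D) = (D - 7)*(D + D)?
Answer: 1254/25 ≈ 50.160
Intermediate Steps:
X(L) = -6
l(D) = 2*D*(-7 + D) (l(D) = (-7 + D)*(2*D) = 2*D*(-7 + D))
(X(-8) + 104)*(l(5)/49 - 46/(-50)) = (-6 + 104)*((2*5*(-7 + 5))/49 - 46/(-50)) = 98*((2*5*(-2))*(1/49) - 46*(-1/50)) = 98*(-20*1/49 + 23/25) = 98*(-20/49 + 23/25) = 98*(627/1225) = 1254/25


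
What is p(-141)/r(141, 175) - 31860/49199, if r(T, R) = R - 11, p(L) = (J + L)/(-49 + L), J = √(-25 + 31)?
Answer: -985820541/1533040840 - √6/31160 ≈ -0.64313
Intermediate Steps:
J = √6 ≈ 2.4495
p(L) = (L + √6)/(-49 + L) (p(L) = (√6 + L)/(-49 + L) = (L + √6)/(-49 + L))
r(T, R) = -11 + R
p(-141)/r(141, 175) - 31860/49199 = ((-141 + √6)/(-49 - 141))/(-11 + 175) - 31860/49199 = ((-141 + √6)/(-190))/164 - 31860*1/49199 = -(-141 + √6)/190*(1/164) - 31860/49199 = (141/190 - √6/190)*(1/164) - 31860/49199 = (141/31160 - √6/31160) - 31860/49199 = -985820541/1533040840 - √6/31160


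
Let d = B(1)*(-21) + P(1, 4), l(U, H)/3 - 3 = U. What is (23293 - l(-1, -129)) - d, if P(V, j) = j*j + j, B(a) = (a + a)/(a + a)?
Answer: 23288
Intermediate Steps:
B(a) = 1 (B(a) = (2*a)/((2*a)) = (2*a)*(1/(2*a)) = 1)
l(U, H) = 9 + 3*U
P(V, j) = j + j**2 (P(V, j) = j**2 + j = j + j**2)
d = -1 (d = 1*(-21) + 4*(1 + 4) = -21 + 4*5 = -21 + 20 = -1)
(23293 - l(-1, -129)) - d = (23293 - (9 + 3*(-1))) - 1*(-1) = (23293 - (9 - 3)) + 1 = (23293 - 1*6) + 1 = (23293 - 6) + 1 = 23287 + 1 = 23288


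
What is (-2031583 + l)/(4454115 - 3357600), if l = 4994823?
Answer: 84664/31329 ≈ 2.7024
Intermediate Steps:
(-2031583 + l)/(4454115 - 3357600) = (-2031583 + 4994823)/(4454115 - 3357600) = 2963240/1096515 = 2963240*(1/1096515) = 84664/31329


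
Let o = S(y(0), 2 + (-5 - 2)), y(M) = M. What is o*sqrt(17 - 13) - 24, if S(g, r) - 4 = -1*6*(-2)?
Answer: 8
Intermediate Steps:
S(g, r) = 16 (S(g, r) = 4 - 1*6*(-2) = 4 - 6*(-2) = 4 + 12 = 16)
o = 16
o*sqrt(17 - 13) - 24 = 16*sqrt(17 - 13) - 24 = 16*sqrt(4) - 24 = 16*2 - 24 = 32 - 24 = 8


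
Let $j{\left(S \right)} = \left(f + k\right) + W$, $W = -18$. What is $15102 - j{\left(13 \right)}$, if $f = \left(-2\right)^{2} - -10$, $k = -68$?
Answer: $15174$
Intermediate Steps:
$f = 14$ ($f = 4 + 10 = 14$)
$j{\left(S \right)} = -72$ ($j{\left(S \right)} = \left(14 - 68\right) - 18 = -54 - 18 = -72$)
$15102 - j{\left(13 \right)} = 15102 - -72 = 15102 + 72 = 15174$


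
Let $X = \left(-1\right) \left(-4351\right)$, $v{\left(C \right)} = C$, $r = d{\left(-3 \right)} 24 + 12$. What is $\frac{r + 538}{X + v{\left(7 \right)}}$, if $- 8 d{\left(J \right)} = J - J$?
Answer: $\frac{275}{2179} \approx 0.1262$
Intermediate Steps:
$d{\left(J \right)} = 0$ ($d{\left(J \right)} = - \frac{J - J}{8} = \left(- \frac{1}{8}\right) 0 = 0$)
$r = 12$ ($r = 0 \cdot 24 + 12 = 0 + 12 = 12$)
$X = 4351$
$\frac{r + 538}{X + v{\left(7 \right)}} = \frac{12 + 538}{4351 + 7} = \frac{550}{4358} = 550 \cdot \frac{1}{4358} = \frac{275}{2179}$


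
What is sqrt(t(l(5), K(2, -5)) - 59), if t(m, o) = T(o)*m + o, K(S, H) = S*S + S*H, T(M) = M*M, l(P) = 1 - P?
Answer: I*sqrt(209) ≈ 14.457*I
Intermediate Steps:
T(M) = M**2
K(S, H) = S**2 + H*S
t(m, o) = o + m*o**2 (t(m, o) = o**2*m + o = m*o**2 + o = o + m*o**2)
sqrt(t(l(5), K(2, -5)) - 59) = sqrt((2*(-5 + 2))*(1 + (1 - 1*5)*(2*(-5 + 2))) - 59) = sqrt((2*(-3))*(1 + (1 - 5)*(2*(-3))) - 59) = sqrt(-6*(1 - 4*(-6)) - 59) = sqrt(-6*(1 + 24) - 59) = sqrt(-6*25 - 59) = sqrt(-150 - 59) = sqrt(-209) = I*sqrt(209)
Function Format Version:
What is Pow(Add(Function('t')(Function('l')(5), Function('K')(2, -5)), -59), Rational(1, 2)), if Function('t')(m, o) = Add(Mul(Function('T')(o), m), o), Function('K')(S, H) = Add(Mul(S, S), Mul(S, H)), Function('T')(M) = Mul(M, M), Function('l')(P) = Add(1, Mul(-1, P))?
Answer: Mul(I, Pow(209, Rational(1, 2))) ≈ Mul(14.457, I)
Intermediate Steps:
Function('T')(M) = Pow(M, 2)
Function('K')(S, H) = Add(Pow(S, 2), Mul(H, S))
Function('t')(m, o) = Add(o, Mul(m, Pow(o, 2))) (Function('t')(m, o) = Add(Mul(Pow(o, 2), m), o) = Add(Mul(m, Pow(o, 2)), o) = Add(o, Mul(m, Pow(o, 2))))
Pow(Add(Function('t')(Function('l')(5), Function('K')(2, -5)), -59), Rational(1, 2)) = Pow(Add(Mul(Mul(2, Add(-5, 2)), Add(1, Mul(Add(1, Mul(-1, 5)), Mul(2, Add(-5, 2))))), -59), Rational(1, 2)) = Pow(Add(Mul(Mul(2, -3), Add(1, Mul(Add(1, -5), Mul(2, -3)))), -59), Rational(1, 2)) = Pow(Add(Mul(-6, Add(1, Mul(-4, -6))), -59), Rational(1, 2)) = Pow(Add(Mul(-6, Add(1, 24)), -59), Rational(1, 2)) = Pow(Add(Mul(-6, 25), -59), Rational(1, 2)) = Pow(Add(-150, -59), Rational(1, 2)) = Pow(-209, Rational(1, 2)) = Mul(I, Pow(209, Rational(1, 2)))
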